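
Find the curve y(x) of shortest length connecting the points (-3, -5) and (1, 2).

Arc-length functional: J[y] = ∫ sqrt(1 + (y')^2) dx.
Lagrangian L = sqrt(1 + (y')^2) has no explicit y dependence, so ∂L/∂y = 0 and the Euler-Lagrange equation gives
    d/dx( y' / sqrt(1 + (y')^2) ) = 0  ⇒  y' / sqrt(1 + (y')^2) = const.
Hence y' is constant, so y(x) is affine.
Fitting the endpoints (-3, -5) and (1, 2):
    slope m = (2 − (-5)) / (1 − (-3)) = 7/4,
    intercept c = (-5) − m·(-3) = 1/4.
Extremal: y(x) = (7/4) x + 1/4.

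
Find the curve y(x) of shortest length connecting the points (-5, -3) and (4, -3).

Arc-length functional: J[y] = ∫ sqrt(1 + (y')^2) dx.
Lagrangian L = sqrt(1 + (y')^2) has no explicit y dependence, so ∂L/∂y = 0 and the Euler-Lagrange equation gives
    d/dx( y' / sqrt(1 + (y')^2) ) = 0  ⇒  y' / sqrt(1 + (y')^2) = const.
Hence y' is constant, so y(x) is affine.
Fitting the endpoints (-5, -3) and (4, -3):
    slope m = ((-3) − (-3)) / (4 − (-5)) = 0,
    intercept c = (-3) − m·(-5) = -3.
Extremal: y(x) = -3.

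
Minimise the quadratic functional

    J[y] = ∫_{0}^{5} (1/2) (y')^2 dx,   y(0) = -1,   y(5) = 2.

The Lagrangian is L = (1/2) (y')^2.
Compute ∂L/∂y = 0, ∂L/∂y' = y'.
The Euler-Lagrange equation d/dx(∂L/∂y') − ∂L/∂y = 0 reduces to
    y'' = 0.
Its general solution is
    y(x) = A x + B,
with A, B fixed by the endpoint conditions.
Applying the endpoint conditions y(0) = -1 and y(5) = 2: solve A·0 + B = -1 and A·5 + B = 2. Subtracting gives A(5 − 0) = 2 − -1, so A = 3/5, and B = -1 − A·0 = -1. Therefore
    y(x) = (3/5) x - 1.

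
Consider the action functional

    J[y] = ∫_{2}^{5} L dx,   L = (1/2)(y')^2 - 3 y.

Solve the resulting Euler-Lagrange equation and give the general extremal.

The Lagrangian is L = (1/2)(y')^2 - 3 y.
∂L/∂y = -3.
∂L/∂y' = y'.
The Euler-Lagrange equation d/dx(∂L/∂y') − ∂L/∂y = 0 becomes:
    y'' + 3 = 0
General solution: y(x) = -(3/2) x^2 + A x + B, where A and B are arbitrary constants fixed by the endpoint conditions.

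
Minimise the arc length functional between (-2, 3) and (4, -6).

Arc-length functional: J[y] = ∫ sqrt(1 + (y')^2) dx.
Lagrangian L = sqrt(1 + (y')^2) has no explicit y dependence, so ∂L/∂y = 0 and the Euler-Lagrange equation gives
    d/dx( y' / sqrt(1 + (y')^2) ) = 0  ⇒  y' / sqrt(1 + (y')^2) = const.
Hence y' is constant, so y(x) is affine.
Fitting the endpoints (-2, 3) and (4, -6):
    slope m = ((-6) − 3) / (4 − (-2)) = -3/2,
    intercept c = 3 − m·(-2) = 0.
Extremal: y(x) = (-3/2) x.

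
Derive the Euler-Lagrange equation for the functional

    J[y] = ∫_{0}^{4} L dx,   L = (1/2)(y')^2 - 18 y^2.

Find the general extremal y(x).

The Lagrangian is L = (1/2)(y')^2 - 18 y^2.
∂L/∂y = -36y.
∂L/∂y' = y'.
The Euler-Lagrange equation d/dx(∂L/∂y') − ∂L/∂y = 0 becomes:
    y'' + 36 y = 0
General solution: y(x) = A sin(6x) + B cos(6x), where A and B are arbitrary constants fixed by the endpoint conditions.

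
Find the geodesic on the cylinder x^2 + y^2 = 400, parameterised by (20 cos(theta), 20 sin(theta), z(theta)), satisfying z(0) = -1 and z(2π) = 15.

Parameterise the cylinder of radius R = 20 as
    r(θ) = (20 cos θ, 20 sin θ, z(θ)).
The arc-length element is
    ds = sqrt(400 + (dz/dθ)^2) dθ,
so the Lagrangian is L = sqrt(400 + z'^2).
L depends on z' only, not on z or θ, so ∂L/∂z = 0 and
    ∂L/∂z' = z' / sqrt(400 + z'^2).
The Euler-Lagrange equation gives
    d/dθ( z' / sqrt(400 + z'^2) ) = 0,
so z' is constant. Integrating once:
    z(θ) = a θ + b,
a helix on the cylinder (a straight line when the cylinder is unrolled). The constants a, b are determined by the endpoint conditions.
With endpoint conditions z(0) = -1 and z(2π) = 15: from z(0) = b we get b = -1, and a·2π + -1 = 15 gives a = 8/π, so
    z(θ) = (8/π) θ − 1.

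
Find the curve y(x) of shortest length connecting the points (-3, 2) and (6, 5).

Arc-length functional: J[y] = ∫ sqrt(1 + (y')^2) dx.
Lagrangian L = sqrt(1 + (y')^2) has no explicit y dependence, so ∂L/∂y = 0 and the Euler-Lagrange equation gives
    d/dx( y' / sqrt(1 + (y')^2) ) = 0  ⇒  y' / sqrt(1 + (y')^2) = const.
Hence y' is constant, so y(x) is affine.
Fitting the endpoints (-3, 2) and (6, 5):
    slope m = (5 − 2) / (6 − (-3)) = 1/3,
    intercept c = 2 − m·(-3) = 3.
Extremal: y(x) = (1/3) x + 3.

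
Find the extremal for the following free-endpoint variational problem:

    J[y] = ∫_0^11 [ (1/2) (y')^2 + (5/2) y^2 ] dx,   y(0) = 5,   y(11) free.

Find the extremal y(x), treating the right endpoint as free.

The Lagrangian L = (1/2) (y')^2 + (5/2) y^2 gives
    ∂L/∂y = 5 y,   ∂L/∂y' = y'.
Euler-Lagrange: y'' − 5 y = 0.
With k = sqrt(5), the general solution is
    y(x) = A cosh(sqrt(5) x) + B sinh(sqrt(5) x).
Fixed left endpoint y(0) = 5 ⇒ A = 5.
The right endpoint x = 11 is free, so the natural (transversality) condition is ∂L/∂y' |_{x=11} = 0, i.e. y'(11) = 0.
Compute y'(x) = A k sinh(k x) + B k cosh(k x), so
    y'(11) = A k sinh(k·11) + B k cosh(k·11) = 0
    ⇒ B = −A tanh(k·11) = − 5 tanh(sqrt(5)·11).
Therefore the extremal is
    y(x) = 5 cosh(sqrt(5) x) − 5 tanh(sqrt(5)·11) sinh(sqrt(5) x).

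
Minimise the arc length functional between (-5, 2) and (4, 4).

Arc-length functional: J[y] = ∫ sqrt(1 + (y')^2) dx.
Lagrangian L = sqrt(1 + (y')^2) has no explicit y dependence, so ∂L/∂y = 0 and the Euler-Lagrange equation gives
    d/dx( y' / sqrt(1 + (y')^2) ) = 0  ⇒  y' / sqrt(1 + (y')^2) = const.
Hence y' is constant, so y(x) is affine.
Fitting the endpoints (-5, 2) and (4, 4):
    slope m = (4 − 2) / (4 − (-5)) = 2/9,
    intercept c = 2 − m·(-5) = 28/9.
Extremal: y(x) = (2/9) x + 28/9.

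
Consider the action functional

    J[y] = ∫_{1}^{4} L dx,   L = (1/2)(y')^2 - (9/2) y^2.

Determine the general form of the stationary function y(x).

The Lagrangian is L = (1/2)(y')^2 - (9/2) y^2.
∂L/∂y = -9y.
∂L/∂y' = y'.
The Euler-Lagrange equation d/dx(∂L/∂y') − ∂L/∂y = 0 becomes:
    y'' + 9 y = 0
General solution: y(x) = A sin(3x) + B cos(3x), where A and B are arbitrary constants fixed by the endpoint conditions.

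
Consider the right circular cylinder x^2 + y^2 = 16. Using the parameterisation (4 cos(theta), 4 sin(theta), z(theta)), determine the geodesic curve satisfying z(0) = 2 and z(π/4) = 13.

Parameterise the cylinder of radius R = 4 as
    r(θ) = (4 cos θ, 4 sin θ, z(θ)).
The arc-length element is
    ds = sqrt(16 + (dz/dθ)^2) dθ,
so the Lagrangian is L = sqrt(16 + z'^2).
L depends on z' only, not on z or θ, so ∂L/∂z = 0 and
    ∂L/∂z' = z' / sqrt(16 + z'^2).
The Euler-Lagrange equation gives
    d/dθ( z' / sqrt(16 + z'^2) ) = 0,
so z' is constant. Integrating once:
    z(θ) = a θ + b,
a helix on the cylinder (a straight line when the cylinder is unrolled). The constants a, b are determined by the endpoint conditions.
With endpoint conditions z(0) = 2 and z(π/4) = 13: from z(0) = b we get b = 2, and a·π/4 + 2 = 13 gives a = 44/π, so
    z(θ) = (44/π) θ + 2.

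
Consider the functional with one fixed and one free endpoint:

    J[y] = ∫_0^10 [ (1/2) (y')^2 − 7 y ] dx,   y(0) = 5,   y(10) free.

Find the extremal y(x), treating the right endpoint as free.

The Lagrangian L = (1/2) (y')^2 − 7 y gives
    ∂L/∂y = −7,   ∂L/∂y' = y'.
Euler-Lagrange: d/dx(y') − (−7) = 0, i.e. y'' + 7 = 0, so
    y(x) = −(7/2) x^2 + C1 x + C2.
Fixed left endpoint y(0) = 5 ⇒ C2 = 5.
The right endpoint x = 10 is free, so the natural (transversality) condition is ∂L/∂y' |_{x=10} = 0, i.e. y'(10) = 0.
Compute y'(x) = −7 x + C1, so y'(10) = −70 + C1 = 0 ⇒ C1 = 70.
Therefore the extremal is
    y(x) = −(7/2) x^2 + 70 x + 5.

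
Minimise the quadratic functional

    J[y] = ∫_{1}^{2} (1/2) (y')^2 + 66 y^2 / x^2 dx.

The Lagrangian is L = (1/2) (y')^2 + 66 y^2 / x^2.
Compute ∂L/∂y = 132y/x^2, ∂L/∂y' = y'.
The Euler-Lagrange equation d/dx(∂L/∂y') − ∂L/∂y = 0 reduces to
    y'' − 132/x^2 · y = 0  (x > 0).
Its general solution is
    y(x) = A x^12 + B x^(-11),
with A, B fixed by the endpoint conditions.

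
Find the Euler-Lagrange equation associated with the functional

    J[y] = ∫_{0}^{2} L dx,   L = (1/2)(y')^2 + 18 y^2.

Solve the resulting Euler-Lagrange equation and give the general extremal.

The Lagrangian is L = (1/2)(y')^2 + 18 y^2.
∂L/∂y = 36y.
∂L/∂y' = y'.
The Euler-Lagrange equation d/dx(∂L/∂y') − ∂L/∂y = 0 becomes:
    y'' - 36 y = 0
General solution: y(x) = A e^(6x) + B e^(-6x), where A and B are arbitrary constants fixed by the endpoint conditions.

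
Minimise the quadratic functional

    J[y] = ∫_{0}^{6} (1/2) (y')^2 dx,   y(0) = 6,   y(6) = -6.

The Lagrangian is L = (1/2) (y')^2.
Compute ∂L/∂y = 0, ∂L/∂y' = y'.
The Euler-Lagrange equation d/dx(∂L/∂y') − ∂L/∂y = 0 reduces to
    y'' = 0.
Its general solution is
    y(x) = A x + B,
with A, B fixed by the endpoint conditions.
Applying the endpoint conditions y(0) = 6 and y(6) = -6: solve A·0 + B = 6 and A·6 + B = -6. Subtracting gives A(6 − 0) = -6 − 6, so A = -2, and B = 6 − A·0 = 6. Therefore
    y(x) = -2 x + 6.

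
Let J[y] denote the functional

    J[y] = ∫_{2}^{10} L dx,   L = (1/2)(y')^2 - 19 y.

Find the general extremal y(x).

The Lagrangian is L = (1/2)(y')^2 - 19 y.
∂L/∂y = -19.
∂L/∂y' = y'.
The Euler-Lagrange equation d/dx(∂L/∂y') − ∂L/∂y = 0 becomes:
    y'' + 19 = 0
General solution: y(x) = -(19/2) x^2 + A x + B, where A and B are arbitrary constants fixed by the endpoint conditions.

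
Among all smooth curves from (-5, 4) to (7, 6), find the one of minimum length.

Arc-length functional: J[y] = ∫ sqrt(1 + (y')^2) dx.
Lagrangian L = sqrt(1 + (y')^2) has no explicit y dependence, so ∂L/∂y = 0 and the Euler-Lagrange equation gives
    d/dx( y' / sqrt(1 + (y')^2) ) = 0  ⇒  y' / sqrt(1 + (y')^2) = const.
Hence y' is constant, so y(x) is affine.
Fitting the endpoints (-5, 4) and (7, 6):
    slope m = (6 − 4) / (7 − (-5)) = 1/6,
    intercept c = 4 − m·(-5) = 29/6.
Extremal: y(x) = (1/6) x + 29/6.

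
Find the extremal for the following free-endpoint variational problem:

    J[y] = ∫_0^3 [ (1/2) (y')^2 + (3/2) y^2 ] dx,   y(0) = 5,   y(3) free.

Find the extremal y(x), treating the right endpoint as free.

The Lagrangian L = (1/2) (y')^2 + (3/2) y^2 gives
    ∂L/∂y = 3 y,   ∂L/∂y' = y'.
Euler-Lagrange: y'' − 3 y = 0.
With k = sqrt(3), the general solution is
    y(x) = A cosh(sqrt(3) x) + B sinh(sqrt(3) x).
Fixed left endpoint y(0) = 5 ⇒ A = 5.
The right endpoint x = 3 is free, so the natural (transversality) condition is ∂L/∂y' |_{x=3} = 0, i.e. y'(3) = 0.
Compute y'(x) = A k sinh(k x) + B k cosh(k x), so
    y'(3) = A k sinh(k·3) + B k cosh(k·3) = 0
    ⇒ B = −A tanh(k·3) = − 5 tanh(sqrt(3)·3).
Therefore the extremal is
    y(x) = 5 cosh(sqrt(3) x) − 5 tanh(sqrt(3)·3) sinh(sqrt(3) x).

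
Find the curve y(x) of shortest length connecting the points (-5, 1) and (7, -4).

Arc-length functional: J[y] = ∫ sqrt(1 + (y')^2) dx.
Lagrangian L = sqrt(1 + (y')^2) has no explicit y dependence, so ∂L/∂y = 0 and the Euler-Lagrange equation gives
    d/dx( y' / sqrt(1 + (y')^2) ) = 0  ⇒  y' / sqrt(1 + (y')^2) = const.
Hence y' is constant, so y(x) is affine.
Fitting the endpoints (-5, 1) and (7, -4):
    slope m = ((-4) − 1) / (7 − (-5)) = -5/12,
    intercept c = 1 − m·(-5) = -13/12.
Extremal: y(x) = (-5/12) x - 13/12.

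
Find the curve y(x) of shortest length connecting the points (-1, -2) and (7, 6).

Arc-length functional: J[y] = ∫ sqrt(1 + (y')^2) dx.
Lagrangian L = sqrt(1 + (y')^2) has no explicit y dependence, so ∂L/∂y = 0 and the Euler-Lagrange equation gives
    d/dx( y' / sqrt(1 + (y')^2) ) = 0  ⇒  y' / sqrt(1 + (y')^2) = const.
Hence y' is constant, so y(x) is affine.
Fitting the endpoints (-1, -2) and (7, 6):
    slope m = (6 − (-2)) / (7 − (-1)) = 1,
    intercept c = (-2) − m·(-1) = -1.
Extremal: y(x) = x - 1.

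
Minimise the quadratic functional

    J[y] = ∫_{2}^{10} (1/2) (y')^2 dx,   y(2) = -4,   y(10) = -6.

The Lagrangian is L = (1/2) (y')^2.
Compute ∂L/∂y = 0, ∂L/∂y' = y'.
The Euler-Lagrange equation d/dx(∂L/∂y') − ∂L/∂y = 0 reduces to
    y'' = 0.
Its general solution is
    y(x) = A x + B,
with A, B fixed by the endpoint conditions.
Applying the endpoint conditions y(2) = -4 and y(10) = -6: solve A·2 + B = -4 and A·10 + B = -6. Subtracting gives A(10 − 2) = -6 − -4, so A = -1/4, and B = -4 − A·2 = -7/2. Therefore
    y(x) = (-1/4) x - 7/2.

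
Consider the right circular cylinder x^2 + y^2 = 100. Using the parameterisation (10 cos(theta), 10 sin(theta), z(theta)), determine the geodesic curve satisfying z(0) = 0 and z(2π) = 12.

Parameterise the cylinder of radius R = 10 as
    r(θ) = (10 cos θ, 10 sin θ, z(θ)).
The arc-length element is
    ds = sqrt(100 + (dz/dθ)^2) dθ,
so the Lagrangian is L = sqrt(100 + z'^2).
L depends on z' only, not on z or θ, so ∂L/∂z = 0 and
    ∂L/∂z' = z' / sqrt(100 + z'^2).
The Euler-Lagrange equation gives
    d/dθ( z' / sqrt(100 + z'^2) ) = 0,
so z' is constant. Integrating once:
    z(θ) = a θ + b,
a helix on the cylinder (a straight line when the cylinder is unrolled). The constants a, b are determined by the endpoint conditions.
With endpoint conditions z(0) = 0 and z(2π) = 12: from z(0) = b we get b = 0, and a·2π + 0 = 12 gives a = 6/π, so
    z(θ) = (6/π) θ.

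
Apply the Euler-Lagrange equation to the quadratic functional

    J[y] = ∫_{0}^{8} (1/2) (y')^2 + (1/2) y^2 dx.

The Lagrangian is L = (1/2) (y')^2 + (1/2) y^2.
Compute ∂L/∂y = y, ∂L/∂y' = y'.
The Euler-Lagrange equation d/dx(∂L/∂y') − ∂L/∂y = 0 reduces to
    y'' − y = 0.
Its general solution is
    y(x) = A e^x + B e^(−x),
with A, B fixed by the endpoint conditions.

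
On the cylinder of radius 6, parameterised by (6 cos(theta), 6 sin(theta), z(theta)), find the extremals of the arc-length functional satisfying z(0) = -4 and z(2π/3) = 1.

Parameterise the cylinder of radius R = 6 as
    r(θ) = (6 cos θ, 6 sin θ, z(θ)).
The arc-length element is
    ds = sqrt(36 + (dz/dθ)^2) dθ,
so the Lagrangian is L = sqrt(36 + z'^2).
L depends on z' only, not on z or θ, so ∂L/∂z = 0 and
    ∂L/∂z' = z' / sqrt(36 + z'^2).
The Euler-Lagrange equation gives
    d/dθ( z' / sqrt(36 + z'^2) ) = 0,
so z' is constant. Integrating once:
    z(θ) = a θ + b,
a helix on the cylinder (a straight line when the cylinder is unrolled). The constants a, b are determined by the endpoint conditions.
With endpoint conditions z(0) = -4 and z(2π/3) = 1: from z(0) = b we get b = -4, and a·2π/3 + -4 = 1 gives a = 15/(2π), so
    z(θ) = (15/(2π)) θ − 4.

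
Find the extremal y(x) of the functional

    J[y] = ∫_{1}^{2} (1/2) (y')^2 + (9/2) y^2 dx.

The Lagrangian is L = (1/2) (y')^2 + (9/2) y^2.
Compute ∂L/∂y = 9y, ∂L/∂y' = y'.
The Euler-Lagrange equation d/dx(∂L/∂y') − ∂L/∂y = 0 reduces to
    y'' − 9 y = 0.
Its general solution is
    y(x) = A e^(3x) + B e^(−3x),
with A, B fixed by the endpoint conditions.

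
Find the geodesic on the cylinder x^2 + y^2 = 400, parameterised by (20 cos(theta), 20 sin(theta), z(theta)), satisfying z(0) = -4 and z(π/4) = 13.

Parameterise the cylinder of radius R = 20 as
    r(θ) = (20 cos θ, 20 sin θ, z(θ)).
The arc-length element is
    ds = sqrt(400 + (dz/dθ)^2) dθ,
so the Lagrangian is L = sqrt(400 + z'^2).
L depends on z' only, not on z or θ, so ∂L/∂z = 0 and
    ∂L/∂z' = z' / sqrt(400 + z'^2).
The Euler-Lagrange equation gives
    d/dθ( z' / sqrt(400 + z'^2) ) = 0,
so z' is constant. Integrating once:
    z(θ) = a θ + b,
a helix on the cylinder (a straight line when the cylinder is unrolled). The constants a, b are determined by the endpoint conditions.
With endpoint conditions z(0) = -4 and z(π/4) = 13: from z(0) = b we get b = -4, and a·π/4 + -4 = 13 gives a = 68/π, so
    z(θ) = (68/π) θ − 4.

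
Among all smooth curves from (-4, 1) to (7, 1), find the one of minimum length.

Arc-length functional: J[y] = ∫ sqrt(1 + (y')^2) dx.
Lagrangian L = sqrt(1 + (y')^2) has no explicit y dependence, so ∂L/∂y = 0 and the Euler-Lagrange equation gives
    d/dx( y' / sqrt(1 + (y')^2) ) = 0  ⇒  y' / sqrt(1 + (y')^2) = const.
Hence y' is constant, so y(x) is affine.
Fitting the endpoints (-4, 1) and (7, 1):
    slope m = (1 − 1) / (7 − (-4)) = 0,
    intercept c = 1 − m·(-4) = 1.
Extremal: y(x) = 1.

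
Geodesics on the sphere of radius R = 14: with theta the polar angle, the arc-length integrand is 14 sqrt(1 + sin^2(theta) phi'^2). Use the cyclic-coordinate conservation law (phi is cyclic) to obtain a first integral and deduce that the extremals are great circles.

On the sphere of radius R = 14 with spherical coordinates (θ, φ), the induced metric is
    ds^2 = 196(dθ^2 + sin^2(θ) dφ^2).
Parameterise by θ; the arc-length functional is
    J[φ] = ∫ 14 sqrt(1 + sin^2(θ) (dφ/dθ)^2) dθ,
so L = 14 sqrt(1 + sin^2(θ) φ'^2). Compute
    ∂L/∂φ = 0  (L has no explicit φ dependence),
    ∂L/∂φ' = 14 sin^2(θ) φ' / sqrt(1 + sin^2(θ) φ'^2).
Since ∂L/∂φ = 0, the Euler-Lagrange equation
    d/dθ(∂L/∂φ') − ∂L/∂φ = 0
reduces to d/dθ(∂L/∂φ') = 0, i.e. the momentum conjugate to φ is conserved:
    14 sin^2(θ) φ' / sqrt(1 + sin^2(θ) φ'^2) = C.
The overall factor of 14 is constant, so dividing through gives Clairaut's relation sin^2(θ) φ' / sqrt(1 + sin^2(θ) φ'^2) = C' (with C' = C/14). Solving for φ' and integrating gives the great-circle family
    cot(θ) = A cos(φ − φ_0),
i.e. the intersection of the sphere with a plane through the origin. The two constants A and φ_0 (equivalently C and one phase) are fixed by the two endpoint conditions.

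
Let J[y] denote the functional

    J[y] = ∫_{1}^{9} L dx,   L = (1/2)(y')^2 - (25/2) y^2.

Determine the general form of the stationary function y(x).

The Lagrangian is L = (1/2)(y')^2 - (25/2) y^2.
∂L/∂y = -25y.
∂L/∂y' = y'.
The Euler-Lagrange equation d/dx(∂L/∂y') − ∂L/∂y = 0 becomes:
    y'' + 25 y = 0
General solution: y(x) = A sin(5x) + B cos(5x), where A and B are arbitrary constants fixed by the endpoint conditions.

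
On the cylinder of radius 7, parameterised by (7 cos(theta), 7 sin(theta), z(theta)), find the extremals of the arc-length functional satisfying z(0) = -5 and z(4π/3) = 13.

Parameterise the cylinder of radius R = 7 as
    r(θ) = (7 cos θ, 7 sin θ, z(θ)).
The arc-length element is
    ds = sqrt(49 + (dz/dθ)^2) dθ,
so the Lagrangian is L = sqrt(49 + z'^2).
L depends on z' only, not on z or θ, so ∂L/∂z = 0 and
    ∂L/∂z' = z' / sqrt(49 + z'^2).
The Euler-Lagrange equation gives
    d/dθ( z' / sqrt(49 + z'^2) ) = 0,
so z' is constant. Integrating once:
    z(θ) = a θ + b,
a helix on the cylinder (a straight line when the cylinder is unrolled). The constants a, b are determined by the endpoint conditions.
With endpoint conditions z(0) = -5 and z(4π/3) = 13: from z(0) = b we get b = -5, and a·4π/3 + -5 = 13 gives a = 27/(2π), so
    z(θ) = (27/(2π)) θ − 5.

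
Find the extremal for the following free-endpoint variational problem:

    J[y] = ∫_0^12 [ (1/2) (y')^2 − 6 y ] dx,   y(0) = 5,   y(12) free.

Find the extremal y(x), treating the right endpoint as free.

The Lagrangian L = (1/2) (y')^2 − 6 y gives
    ∂L/∂y = −6,   ∂L/∂y' = y'.
Euler-Lagrange: d/dx(y') − (−6) = 0, i.e. y'' + 6 = 0, so
    y(x) = −(6/2) x^2 + C1 x + C2.
Fixed left endpoint y(0) = 5 ⇒ C2 = 5.
The right endpoint x = 12 is free, so the natural (transversality) condition is ∂L/∂y' |_{x=12} = 0, i.e. y'(12) = 0.
Compute y'(x) = −6 x + C1, so y'(12) = −72 + C1 = 0 ⇒ C1 = 72.
Therefore the extremal is
    y(x) = −3 x^2 + 72 x + 5.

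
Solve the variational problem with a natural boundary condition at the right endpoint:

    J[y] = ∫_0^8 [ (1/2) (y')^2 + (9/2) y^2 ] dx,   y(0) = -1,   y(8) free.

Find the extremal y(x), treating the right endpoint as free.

The Lagrangian L = (1/2) (y')^2 + (9/2) y^2 gives
    ∂L/∂y = 9 y,   ∂L/∂y' = y'.
Euler-Lagrange: y'' − 9 y = 0.
With k = 3, the general solution is
    y(x) = A cosh(3 x) + B sinh(3 x).
Fixed left endpoint y(0) = -1 ⇒ A = -1.
The right endpoint x = 8 is free, so the natural (transversality) condition is ∂L/∂y' |_{x=8} = 0, i.e. y'(8) = 0.
Compute y'(x) = A k sinh(k x) + B k cosh(k x), so
    y'(8) = A k sinh(k·8) + B k cosh(k·8) = 0
    ⇒ B = −A tanh(k·8) = tanh(3·8).
Therefore the extremal is
    y(x) = −cosh(3 x) + tanh(3·8) sinh(3 x).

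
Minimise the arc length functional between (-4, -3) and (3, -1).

Arc-length functional: J[y] = ∫ sqrt(1 + (y')^2) dx.
Lagrangian L = sqrt(1 + (y')^2) has no explicit y dependence, so ∂L/∂y = 0 and the Euler-Lagrange equation gives
    d/dx( y' / sqrt(1 + (y')^2) ) = 0  ⇒  y' / sqrt(1 + (y')^2) = const.
Hence y' is constant, so y(x) is affine.
Fitting the endpoints (-4, -3) and (3, -1):
    slope m = ((-1) − (-3)) / (3 − (-4)) = 2/7,
    intercept c = (-3) − m·(-4) = -13/7.
Extremal: y(x) = (2/7) x - 13/7.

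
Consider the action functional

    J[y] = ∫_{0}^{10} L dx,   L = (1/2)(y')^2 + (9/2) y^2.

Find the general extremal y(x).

The Lagrangian is L = (1/2)(y')^2 + (9/2) y^2.
∂L/∂y = 9y.
∂L/∂y' = y'.
The Euler-Lagrange equation d/dx(∂L/∂y') − ∂L/∂y = 0 becomes:
    y'' - 9 y = 0
General solution: y(x) = A e^(3x) + B e^(-3x), where A and B are arbitrary constants fixed by the endpoint conditions.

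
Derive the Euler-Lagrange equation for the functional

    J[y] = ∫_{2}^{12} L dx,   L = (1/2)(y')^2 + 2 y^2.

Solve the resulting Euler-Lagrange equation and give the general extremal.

The Lagrangian is L = (1/2)(y')^2 + 2 y^2.
∂L/∂y = 4y.
∂L/∂y' = y'.
The Euler-Lagrange equation d/dx(∂L/∂y') − ∂L/∂y = 0 becomes:
    y'' - 4 y = 0
General solution: y(x) = A e^(2x) + B e^(-2x), where A and B are arbitrary constants fixed by the endpoint conditions.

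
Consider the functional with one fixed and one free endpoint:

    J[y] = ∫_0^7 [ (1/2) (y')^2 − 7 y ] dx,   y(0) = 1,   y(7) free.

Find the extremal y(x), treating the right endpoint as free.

The Lagrangian L = (1/2) (y')^2 − 7 y gives
    ∂L/∂y = −7,   ∂L/∂y' = y'.
Euler-Lagrange: d/dx(y') − (−7) = 0, i.e. y'' + 7 = 0, so
    y(x) = −(7/2) x^2 + C1 x + C2.
Fixed left endpoint y(0) = 1 ⇒ C2 = 1.
The right endpoint x = 7 is free, so the natural (transversality) condition is ∂L/∂y' |_{x=7} = 0, i.e. y'(7) = 0.
Compute y'(x) = −7 x + C1, so y'(7) = −49 + C1 = 0 ⇒ C1 = 49.
Therefore the extremal is
    y(x) = −(7/2) x^2 + 49 x + 1.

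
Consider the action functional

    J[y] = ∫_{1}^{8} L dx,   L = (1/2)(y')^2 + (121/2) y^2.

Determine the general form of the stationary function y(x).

The Lagrangian is L = (1/2)(y')^2 + (121/2) y^2.
∂L/∂y = 121y.
∂L/∂y' = y'.
The Euler-Lagrange equation d/dx(∂L/∂y') − ∂L/∂y = 0 becomes:
    y'' - 121 y = 0
General solution: y(x) = A e^(11x) + B e^(-11x), where A and B are arbitrary constants fixed by the endpoint conditions.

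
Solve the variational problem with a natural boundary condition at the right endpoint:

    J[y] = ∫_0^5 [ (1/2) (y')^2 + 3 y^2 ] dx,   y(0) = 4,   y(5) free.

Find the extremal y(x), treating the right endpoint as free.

The Lagrangian L = (1/2) (y')^2 + 3 y^2 gives
    ∂L/∂y = 6 y,   ∂L/∂y' = y'.
Euler-Lagrange: y'' − 6 y = 0.
With k = sqrt(6), the general solution is
    y(x) = A cosh(sqrt(6) x) + B sinh(sqrt(6) x).
Fixed left endpoint y(0) = 4 ⇒ A = 4.
The right endpoint x = 5 is free, so the natural (transversality) condition is ∂L/∂y' |_{x=5} = 0, i.e. y'(5) = 0.
Compute y'(x) = A k sinh(k x) + B k cosh(k x), so
    y'(5) = A k sinh(k·5) + B k cosh(k·5) = 0
    ⇒ B = −A tanh(k·5) = − 4 tanh(sqrt(6)·5).
Therefore the extremal is
    y(x) = 4 cosh(sqrt(6) x) − 4 tanh(sqrt(6)·5) sinh(sqrt(6) x).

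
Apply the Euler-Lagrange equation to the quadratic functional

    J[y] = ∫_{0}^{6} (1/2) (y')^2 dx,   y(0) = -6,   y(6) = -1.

The Lagrangian is L = (1/2) (y')^2.
Compute ∂L/∂y = 0, ∂L/∂y' = y'.
The Euler-Lagrange equation d/dx(∂L/∂y') − ∂L/∂y = 0 reduces to
    y'' = 0.
Its general solution is
    y(x) = A x + B,
with A, B fixed by the endpoint conditions.
Applying the endpoint conditions y(0) = -6 and y(6) = -1: solve A·0 + B = -6 and A·6 + B = -1. Subtracting gives A(6 − 0) = -1 − -6, so A = 5/6, and B = -6 − A·0 = -6. Therefore
    y(x) = (5/6) x - 6.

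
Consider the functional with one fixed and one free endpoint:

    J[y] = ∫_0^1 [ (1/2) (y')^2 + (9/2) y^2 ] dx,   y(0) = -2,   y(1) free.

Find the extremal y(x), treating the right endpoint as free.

The Lagrangian L = (1/2) (y')^2 + (9/2) y^2 gives
    ∂L/∂y = 9 y,   ∂L/∂y' = y'.
Euler-Lagrange: y'' − 9 y = 0.
With k = 3, the general solution is
    y(x) = A cosh(3 x) + B sinh(3 x).
Fixed left endpoint y(0) = -2 ⇒ A = -2.
The right endpoint x = 1 is free, so the natural (transversality) condition is ∂L/∂y' |_{x=1} = 0, i.e. y'(1) = 0.
Compute y'(x) = A k sinh(k x) + B k cosh(k x), so
    y'(1) = A k sinh(k·1) + B k cosh(k·1) = 0
    ⇒ B = −A tanh(k·1) = 2 tanh(3·1).
Therefore the extremal is
    y(x) = −2 cosh(3 x) + 2 tanh(3·1) sinh(3 x).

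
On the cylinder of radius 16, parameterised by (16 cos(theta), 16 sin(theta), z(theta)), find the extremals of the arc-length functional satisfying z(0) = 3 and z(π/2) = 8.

Parameterise the cylinder of radius R = 16 as
    r(θ) = (16 cos θ, 16 sin θ, z(θ)).
The arc-length element is
    ds = sqrt(256 + (dz/dθ)^2) dθ,
so the Lagrangian is L = sqrt(256 + z'^2).
L depends on z' only, not on z or θ, so ∂L/∂z = 0 and
    ∂L/∂z' = z' / sqrt(256 + z'^2).
The Euler-Lagrange equation gives
    d/dθ( z' / sqrt(256 + z'^2) ) = 0,
so z' is constant. Integrating once:
    z(θ) = a θ + b,
a helix on the cylinder (a straight line when the cylinder is unrolled). The constants a, b are determined by the endpoint conditions.
With endpoint conditions z(0) = 3 and z(π/2) = 8: from z(0) = b we get b = 3, and a·π/2 + 3 = 8 gives a = 10/π, so
    z(θ) = (10/π) θ + 3.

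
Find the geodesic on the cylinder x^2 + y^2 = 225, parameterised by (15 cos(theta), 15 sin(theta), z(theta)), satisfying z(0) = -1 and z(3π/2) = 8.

Parameterise the cylinder of radius R = 15 as
    r(θ) = (15 cos θ, 15 sin θ, z(θ)).
The arc-length element is
    ds = sqrt(225 + (dz/dθ)^2) dθ,
so the Lagrangian is L = sqrt(225 + z'^2).
L depends on z' only, not on z or θ, so ∂L/∂z = 0 and
    ∂L/∂z' = z' / sqrt(225 + z'^2).
The Euler-Lagrange equation gives
    d/dθ( z' / sqrt(225 + z'^2) ) = 0,
so z' is constant. Integrating once:
    z(θ) = a θ + b,
a helix on the cylinder (a straight line when the cylinder is unrolled). The constants a, b are determined by the endpoint conditions.
With endpoint conditions z(0) = -1 and z(3π/2) = 8: from z(0) = b we get b = -1, and a·3π/2 + -1 = 8 gives a = 6/π, so
    z(θ) = (6/π) θ − 1.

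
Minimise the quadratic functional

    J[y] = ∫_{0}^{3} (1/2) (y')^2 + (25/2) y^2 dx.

The Lagrangian is L = (1/2) (y')^2 + (25/2) y^2.
Compute ∂L/∂y = 25y, ∂L/∂y' = y'.
The Euler-Lagrange equation d/dx(∂L/∂y') − ∂L/∂y = 0 reduces to
    y'' − 25 y = 0.
Its general solution is
    y(x) = A e^(5x) + B e^(−5x),
with A, B fixed by the endpoint conditions.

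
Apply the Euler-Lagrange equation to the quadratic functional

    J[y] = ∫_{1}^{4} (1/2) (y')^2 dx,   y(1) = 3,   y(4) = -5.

The Lagrangian is L = (1/2) (y')^2.
Compute ∂L/∂y = 0, ∂L/∂y' = y'.
The Euler-Lagrange equation d/dx(∂L/∂y') − ∂L/∂y = 0 reduces to
    y'' = 0.
Its general solution is
    y(x) = A x + B,
with A, B fixed by the endpoint conditions.
Applying the endpoint conditions y(1) = 3 and y(4) = -5: solve A·1 + B = 3 and A·4 + B = -5. Subtracting gives A(4 − 1) = -5 − 3, so A = -8/3, and B = 3 − A·1 = 17/3. Therefore
    y(x) = (-8/3) x + 17/3.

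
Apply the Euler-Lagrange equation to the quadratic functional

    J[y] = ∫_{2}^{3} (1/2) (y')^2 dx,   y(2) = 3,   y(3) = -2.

The Lagrangian is L = (1/2) (y')^2.
Compute ∂L/∂y = 0, ∂L/∂y' = y'.
The Euler-Lagrange equation d/dx(∂L/∂y') − ∂L/∂y = 0 reduces to
    y'' = 0.
Its general solution is
    y(x) = A x + B,
with A, B fixed by the endpoint conditions.
Applying the endpoint conditions y(2) = 3 and y(3) = -2: solve A·2 + B = 3 and A·3 + B = -2. Subtracting gives A(3 − 2) = -2 − 3, so A = -5, and B = 3 − A·2 = 13. Therefore
    y(x) = -5 x + 13.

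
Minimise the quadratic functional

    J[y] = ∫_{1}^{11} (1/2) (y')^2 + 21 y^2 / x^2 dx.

The Lagrangian is L = (1/2) (y')^2 + 21 y^2 / x^2.
Compute ∂L/∂y = 42y/x^2, ∂L/∂y' = y'.
The Euler-Lagrange equation d/dx(∂L/∂y') − ∂L/∂y = 0 reduces to
    y'' − 42/x^2 · y = 0  (x > 0).
Its general solution is
    y(x) = A x^7 + B x^(-6),
with A, B fixed by the endpoint conditions.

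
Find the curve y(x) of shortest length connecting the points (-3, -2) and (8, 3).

Arc-length functional: J[y] = ∫ sqrt(1 + (y')^2) dx.
Lagrangian L = sqrt(1 + (y')^2) has no explicit y dependence, so ∂L/∂y = 0 and the Euler-Lagrange equation gives
    d/dx( y' / sqrt(1 + (y')^2) ) = 0  ⇒  y' / sqrt(1 + (y')^2) = const.
Hence y' is constant, so y(x) is affine.
Fitting the endpoints (-3, -2) and (8, 3):
    slope m = (3 − (-2)) / (8 − (-3)) = 5/11,
    intercept c = (-2) − m·(-3) = -7/11.
Extremal: y(x) = (5/11) x - 7/11.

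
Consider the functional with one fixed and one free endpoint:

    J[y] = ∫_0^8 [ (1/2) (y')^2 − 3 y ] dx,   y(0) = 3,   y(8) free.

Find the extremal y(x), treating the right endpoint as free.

The Lagrangian L = (1/2) (y')^2 − 3 y gives
    ∂L/∂y = −3,   ∂L/∂y' = y'.
Euler-Lagrange: d/dx(y') − (−3) = 0, i.e. y'' + 3 = 0, so
    y(x) = −(3/2) x^2 + C1 x + C2.
Fixed left endpoint y(0) = 3 ⇒ C2 = 3.
The right endpoint x = 8 is free, so the natural (transversality) condition is ∂L/∂y' |_{x=8} = 0, i.e. y'(8) = 0.
Compute y'(x) = −3 x + C1, so y'(8) = −24 + C1 = 0 ⇒ C1 = 24.
Therefore the extremal is
    y(x) = −(3/2) x^2 + 24 x + 3.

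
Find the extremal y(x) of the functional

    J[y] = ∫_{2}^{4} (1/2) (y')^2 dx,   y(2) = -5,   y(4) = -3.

The Lagrangian is L = (1/2) (y')^2.
Compute ∂L/∂y = 0, ∂L/∂y' = y'.
The Euler-Lagrange equation d/dx(∂L/∂y') − ∂L/∂y = 0 reduces to
    y'' = 0.
Its general solution is
    y(x) = A x + B,
with A, B fixed by the endpoint conditions.
Applying the endpoint conditions y(2) = -5 and y(4) = -3: solve A·2 + B = -5 and A·4 + B = -3. Subtracting gives A(4 − 2) = -3 − -5, so A = 1, and B = -5 − A·2 = -7. Therefore
    y(x) = x - 7.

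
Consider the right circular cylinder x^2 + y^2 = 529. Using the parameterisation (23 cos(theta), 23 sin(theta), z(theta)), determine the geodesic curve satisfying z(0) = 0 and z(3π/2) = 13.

Parameterise the cylinder of radius R = 23 as
    r(θ) = (23 cos θ, 23 sin θ, z(θ)).
The arc-length element is
    ds = sqrt(529 + (dz/dθ)^2) dθ,
so the Lagrangian is L = sqrt(529 + z'^2).
L depends on z' only, not on z or θ, so ∂L/∂z = 0 and
    ∂L/∂z' = z' / sqrt(529 + z'^2).
The Euler-Lagrange equation gives
    d/dθ( z' / sqrt(529 + z'^2) ) = 0,
so z' is constant. Integrating once:
    z(θ) = a θ + b,
a helix on the cylinder (a straight line when the cylinder is unrolled). The constants a, b are determined by the endpoint conditions.
With endpoint conditions z(0) = 0 and z(3π/2) = 13: from z(0) = b we get b = 0, and a·3π/2 + 0 = 13 gives a = 26/(3π), so
    z(θ) = (26/(3π)) θ.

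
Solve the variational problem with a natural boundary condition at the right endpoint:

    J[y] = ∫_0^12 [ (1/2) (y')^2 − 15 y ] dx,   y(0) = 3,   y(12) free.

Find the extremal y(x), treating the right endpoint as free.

The Lagrangian L = (1/2) (y')^2 − 15 y gives
    ∂L/∂y = −15,   ∂L/∂y' = y'.
Euler-Lagrange: d/dx(y') − (−15) = 0, i.e. y'' + 15 = 0, so
    y(x) = −(15/2) x^2 + C1 x + C2.
Fixed left endpoint y(0) = 3 ⇒ C2 = 3.
The right endpoint x = 12 is free, so the natural (transversality) condition is ∂L/∂y' |_{x=12} = 0, i.e. y'(12) = 0.
Compute y'(x) = −15 x + C1, so y'(12) = −180 + C1 = 0 ⇒ C1 = 180.
Therefore the extremal is
    y(x) = −(15/2) x^2 + 180 x + 3.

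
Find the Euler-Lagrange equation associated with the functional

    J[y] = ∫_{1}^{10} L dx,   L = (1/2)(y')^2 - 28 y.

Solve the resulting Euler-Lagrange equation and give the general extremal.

The Lagrangian is L = (1/2)(y')^2 - 28 y.
∂L/∂y = -28.
∂L/∂y' = y'.
The Euler-Lagrange equation d/dx(∂L/∂y') − ∂L/∂y = 0 becomes:
    y'' + 28 = 0
General solution: y(x) = -14 x^2 + A x + B, where A and B are arbitrary constants fixed by the endpoint conditions.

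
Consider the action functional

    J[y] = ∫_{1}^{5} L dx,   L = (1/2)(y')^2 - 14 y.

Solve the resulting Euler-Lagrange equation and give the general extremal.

The Lagrangian is L = (1/2)(y')^2 - 14 y.
∂L/∂y = -14.
∂L/∂y' = y'.
The Euler-Lagrange equation d/dx(∂L/∂y') − ∂L/∂y = 0 becomes:
    y'' + 14 = 0
General solution: y(x) = -7 x^2 + A x + B, where A and B are arbitrary constants fixed by the endpoint conditions.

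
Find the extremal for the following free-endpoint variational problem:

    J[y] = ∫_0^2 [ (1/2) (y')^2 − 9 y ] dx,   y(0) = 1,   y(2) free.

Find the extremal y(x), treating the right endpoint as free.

The Lagrangian L = (1/2) (y')^2 − 9 y gives
    ∂L/∂y = −9,   ∂L/∂y' = y'.
Euler-Lagrange: d/dx(y') − (−9) = 0, i.e. y'' + 9 = 0, so
    y(x) = −(9/2) x^2 + C1 x + C2.
Fixed left endpoint y(0) = 1 ⇒ C2 = 1.
The right endpoint x = 2 is free, so the natural (transversality) condition is ∂L/∂y' |_{x=2} = 0, i.e. y'(2) = 0.
Compute y'(x) = −9 x + C1, so y'(2) = −18 + C1 = 0 ⇒ C1 = 18.
Therefore the extremal is
    y(x) = −(9/2) x^2 + 18 x + 1.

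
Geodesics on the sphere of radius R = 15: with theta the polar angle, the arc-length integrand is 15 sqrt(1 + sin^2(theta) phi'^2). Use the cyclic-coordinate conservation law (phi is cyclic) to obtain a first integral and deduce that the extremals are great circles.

On the sphere of radius R = 15 with spherical coordinates (θ, φ), the induced metric is
    ds^2 = 225(dθ^2 + sin^2(θ) dφ^2).
Parameterise by θ; the arc-length functional is
    J[φ] = ∫ 15 sqrt(1 + sin^2(θ) (dφ/dθ)^2) dθ,
so L = 15 sqrt(1 + sin^2(θ) φ'^2). Compute
    ∂L/∂φ = 0  (L has no explicit φ dependence),
    ∂L/∂φ' = 15 sin^2(θ) φ' / sqrt(1 + sin^2(θ) φ'^2).
Since ∂L/∂φ = 0, the Euler-Lagrange equation
    d/dθ(∂L/∂φ') − ∂L/∂φ = 0
reduces to d/dθ(∂L/∂φ') = 0, i.e. the momentum conjugate to φ is conserved:
    15 sin^2(θ) φ' / sqrt(1 + sin^2(θ) φ'^2) = C.
The overall factor of 15 is constant, so dividing through gives Clairaut's relation sin^2(θ) φ' / sqrt(1 + sin^2(θ) φ'^2) = C' (with C' = C/15). Solving for φ' and integrating gives the great-circle family
    cot(θ) = A cos(φ − φ_0),
i.e. the intersection of the sphere with a plane through the origin. The two constants A and φ_0 (equivalently C and one phase) are fixed by the two endpoint conditions.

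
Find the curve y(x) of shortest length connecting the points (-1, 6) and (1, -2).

Arc-length functional: J[y] = ∫ sqrt(1 + (y')^2) dx.
Lagrangian L = sqrt(1 + (y')^2) has no explicit y dependence, so ∂L/∂y = 0 and the Euler-Lagrange equation gives
    d/dx( y' / sqrt(1 + (y')^2) ) = 0  ⇒  y' / sqrt(1 + (y')^2) = const.
Hence y' is constant, so y(x) is affine.
Fitting the endpoints (-1, 6) and (1, -2):
    slope m = ((-2) − 6) / (1 − (-1)) = -4,
    intercept c = 6 − m·(-1) = 2.
Extremal: y(x) = -4 x + 2.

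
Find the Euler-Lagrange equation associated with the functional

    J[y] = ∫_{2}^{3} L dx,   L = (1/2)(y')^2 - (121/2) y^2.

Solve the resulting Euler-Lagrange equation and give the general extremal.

The Lagrangian is L = (1/2)(y')^2 - (121/2) y^2.
∂L/∂y = -121y.
∂L/∂y' = y'.
The Euler-Lagrange equation d/dx(∂L/∂y') − ∂L/∂y = 0 becomes:
    y'' + 121 y = 0
General solution: y(x) = A sin(11x) + B cos(11x), where A and B are arbitrary constants fixed by the endpoint conditions.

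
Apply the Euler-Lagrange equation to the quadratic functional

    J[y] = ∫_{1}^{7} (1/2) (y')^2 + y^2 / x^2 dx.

The Lagrangian is L = (1/2) (y')^2 + y^2 / x^2.
Compute ∂L/∂y = 2y/x^2, ∂L/∂y' = y'.
The Euler-Lagrange equation d/dx(∂L/∂y') − ∂L/∂y = 0 reduces to
    y'' − 2/x^2 · y = 0  (x > 0).
Its general solution is
    y(x) = A x^2 + B / x,
with A, B fixed by the endpoint conditions.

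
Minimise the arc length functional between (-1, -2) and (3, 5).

Arc-length functional: J[y] = ∫ sqrt(1 + (y')^2) dx.
Lagrangian L = sqrt(1 + (y')^2) has no explicit y dependence, so ∂L/∂y = 0 and the Euler-Lagrange equation gives
    d/dx( y' / sqrt(1 + (y')^2) ) = 0  ⇒  y' / sqrt(1 + (y')^2) = const.
Hence y' is constant, so y(x) is affine.
Fitting the endpoints (-1, -2) and (3, 5):
    slope m = (5 − (-2)) / (3 − (-1)) = 7/4,
    intercept c = (-2) − m·(-1) = -1/4.
Extremal: y(x) = (7/4) x - 1/4.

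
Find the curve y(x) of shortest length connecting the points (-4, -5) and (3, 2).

Arc-length functional: J[y] = ∫ sqrt(1 + (y')^2) dx.
Lagrangian L = sqrt(1 + (y')^2) has no explicit y dependence, so ∂L/∂y = 0 and the Euler-Lagrange equation gives
    d/dx( y' / sqrt(1 + (y')^2) ) = 0  ⇒  y' / sqrt(1 + (y')^2) = const.
Hence y' is constant, so y(x) is affine.
Fitting the endpoints (-4, -5) and (3, 2):
    slope m = (2 − (-5)) / (3 − (-4)) = 1,
    intercept c = (-5) − m·(-4) = -1.
Extremal: y(x) = x - 1.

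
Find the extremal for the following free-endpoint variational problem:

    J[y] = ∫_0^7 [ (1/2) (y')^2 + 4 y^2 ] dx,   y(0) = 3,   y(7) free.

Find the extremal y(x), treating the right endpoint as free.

The Lagrangian L = (1/2) (y')^2 + 4 y^2 gives
    ∂L/∂y = 8 y,   ∂L/∂y' = y'.
Euler-Lagrange: y'' − 8 y = 0.
With k = sqrt(8), the general solution is
    y(x) = A cosh(sqrt(8) x) + B sinh(sqrt(8) x).
Fixed left endpoint y(0) = 3 ⇒ A = 3.
The right endpoint x = 7 is free, so the natural (transversality) condition is ∂L/∂y' |_{x=7} = 0, i.e. y'(7) = 0.
Compute y'(x) = A k sinh(k x) + B k cosh(k x), so
    y'(7) = A k sinh(k·7) + B k cosh(k·7) = 0
    ⇒ B = −A tanh(k·7) = − 3 tanh(sqrt(8)·7).
Therefore the extremal is
    y(x) = 3 cosh(sqrt(8) x) − 3 tanh(sqrt(8)·7) sinh(sqrt(8) x).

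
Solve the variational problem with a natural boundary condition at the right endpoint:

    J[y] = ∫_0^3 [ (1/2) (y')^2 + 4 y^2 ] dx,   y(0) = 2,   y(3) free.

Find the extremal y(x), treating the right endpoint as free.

The Lagrangian L = (1/2) (y')^2 + 4 y^2 gives
    ∂L/∂y = 8 y,   ∂L/∂y' = y'.
Euler-Lagrange: y'' − 8 y = 0.
With k = sqrt(8), the general solution is
    y(x) = A cosh(sqrt(8) x) + B sinh(sqrt(8) x).
Fixed left endpoint y(0) = 2 ⇒ A = 2.
The right endpoint x = 3 is free, so the natural (transversality) condition is ∂L/∂y' |_{x=3} = 0, i.e. y'(3) = 0.
Compute y'(x) = A k sinh(k x) + B k cosh(k x), so
    y'(3) = A k sinh(k·3) + B k cosh(k·3) = 0
    ⇒ B = −A tanh(k·3) = − 2 tanh(sqrt(8)·3).
Therefore the extremal is
    y(x) = 2 cosh(sqrt(8) x) − 2 tanh(sqrt(8)·3) sinh(sqrt(8) x).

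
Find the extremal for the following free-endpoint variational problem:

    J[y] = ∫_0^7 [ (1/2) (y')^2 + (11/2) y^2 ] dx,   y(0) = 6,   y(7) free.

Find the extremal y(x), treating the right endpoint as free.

The Lagrangian L = (1/2) (y')^2 + (11/2) y^2 gives
    ∂L/∂y = 11 y,   ∂L/∂y' = y'.
Euler-Lagrange: y'' − 11 y = 0.
With k = sqrt(11), the general solution is
    y(x) = A cosh(sqrt(11) x) + B sinh(sqrt(11) x).
Fixed left endpoint y(0) = 6 ⇒ A = 6.
The right endpoint x = 7 is free, so the natural (transversality) condition is ∂L/∂y' |_{x=7} = 0, i.e. y'(7) = 0.
Compute y'(x) = A k sinh(k x) + B k cosh(k x), so
    y'(7) = A k sinh(k·7) + B k cosh(k·7) = 0
    ⇒ B = −A tanh(k·7) = − 6 tanh(sqrt(11)·7).
Therefore the extremal is
    y(x) = 6 cosh(sqrt(11) x) − 6 tanh(sqrt(11)·7) sinh(sqrt(11) x).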